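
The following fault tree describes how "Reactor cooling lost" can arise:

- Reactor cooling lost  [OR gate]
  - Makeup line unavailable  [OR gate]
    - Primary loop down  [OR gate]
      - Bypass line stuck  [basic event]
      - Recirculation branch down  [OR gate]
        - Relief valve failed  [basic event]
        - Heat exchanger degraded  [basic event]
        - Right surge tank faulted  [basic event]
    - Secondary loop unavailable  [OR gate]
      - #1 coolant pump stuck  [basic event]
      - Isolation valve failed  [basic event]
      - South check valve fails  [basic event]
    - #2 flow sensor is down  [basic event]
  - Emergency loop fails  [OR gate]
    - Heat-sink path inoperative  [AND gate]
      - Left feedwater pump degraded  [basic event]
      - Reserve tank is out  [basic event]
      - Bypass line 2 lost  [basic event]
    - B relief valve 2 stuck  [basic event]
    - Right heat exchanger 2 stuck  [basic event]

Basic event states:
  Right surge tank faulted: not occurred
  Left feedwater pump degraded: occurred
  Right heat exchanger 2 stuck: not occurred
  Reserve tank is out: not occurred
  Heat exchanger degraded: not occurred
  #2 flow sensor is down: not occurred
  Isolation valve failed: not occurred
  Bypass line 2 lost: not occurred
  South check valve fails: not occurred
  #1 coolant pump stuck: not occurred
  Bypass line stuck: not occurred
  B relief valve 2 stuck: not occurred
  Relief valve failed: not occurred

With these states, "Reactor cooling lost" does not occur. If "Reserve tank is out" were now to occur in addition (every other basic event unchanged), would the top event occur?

Counterfactual: set "Reserve tank is out" to occurred.
Recirculation branch down [OR]: Relief valve failed=not, Heat exchanger degraded=not, Right surge tank faulted=not → no input occurs → does not occur.
Primary loop down [OR]: Bypass line stuck=not, Recirculation branch down=not → no input occurs → does not occur.
Secondary loop unavailable [OR]: #1 coolant pump stuck=not, Isolation valve failed=not, South check valve fails=not → no input occurs → does not occur.
Makeup line unavailable [OR]: Primary loop down=not, Secondary loop unavailable=not, #2 flow sensor is down=not → no input occurs → does not occur.
Heat-sink path inoperative [AND]: Left feedwater pump degraded=occurs, Reserve tank is out=occurs, Bypass line 2 lost=not → not all inputs occur → does not occur.
Emergency loop fails [OR]: Heat-sink path inoperative=not, B relief valve 2 stuck=not, Right heat exchanger 2 stuck=not → no input occurs → does not occur.
Reactor cooling lost [OR]: Makeup line unavailable=not, Emergency loop fails=not → no input occurs → does not occur.

No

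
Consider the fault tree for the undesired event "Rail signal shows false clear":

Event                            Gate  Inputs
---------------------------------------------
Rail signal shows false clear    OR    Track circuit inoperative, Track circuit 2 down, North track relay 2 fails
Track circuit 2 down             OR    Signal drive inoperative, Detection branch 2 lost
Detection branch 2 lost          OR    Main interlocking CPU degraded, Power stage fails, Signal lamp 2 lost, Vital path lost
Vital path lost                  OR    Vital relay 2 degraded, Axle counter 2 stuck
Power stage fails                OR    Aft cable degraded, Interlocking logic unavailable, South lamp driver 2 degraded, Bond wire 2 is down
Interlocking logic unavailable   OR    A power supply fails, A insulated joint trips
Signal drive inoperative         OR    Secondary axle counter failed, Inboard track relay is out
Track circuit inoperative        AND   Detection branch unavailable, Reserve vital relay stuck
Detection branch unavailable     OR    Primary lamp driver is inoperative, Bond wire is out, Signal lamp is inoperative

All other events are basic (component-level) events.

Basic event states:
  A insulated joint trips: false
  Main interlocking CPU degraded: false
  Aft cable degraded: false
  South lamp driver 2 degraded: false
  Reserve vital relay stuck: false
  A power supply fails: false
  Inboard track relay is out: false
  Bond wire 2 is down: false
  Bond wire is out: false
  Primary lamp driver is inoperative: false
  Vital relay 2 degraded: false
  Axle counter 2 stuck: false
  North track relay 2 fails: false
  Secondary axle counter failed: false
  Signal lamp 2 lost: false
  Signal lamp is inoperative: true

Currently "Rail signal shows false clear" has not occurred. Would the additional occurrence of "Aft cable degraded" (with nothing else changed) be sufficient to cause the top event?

Counterfactual: set "Aft cable degraded" to occurred.
Detection branch unavailable [OR]: Primary lamp driver is inoperative=not, Bond wire is out=not, Signal lamp is inoperative=occurs → at least one input occurs → occurs.
Track circuit inoperative [AND]: Detection branch unavailable=occurs, Reserve vital relay stuck=not → not all inputs occur → does not occur.
Signal drive inoperative [OR]: Secondary axle counter failed=not, Inboard track relay is out=not → no input occurs → does not occur.
Interlocking logic unavailable [OR]: A power supply fails=not, A insulated joint trips=not → no input occurs → does not occur.
Power stage fails [OR]: Aft cable degraded=occurs, Interlocking logic unavailable=not, South lamp driver 2 degraded=not, Bond wire 2 is down=not → at least one input occurs → occurs.
Vital path lost [OR]: Vital relay 2 degraded=not, Axle counter 2 stuck=not → no input occurs → does not occur.
Detection branch 2 lost [OR]: Main interlocking CPU degraded=not, Power stage fails=occurs, Signal lamp 2 lost=not, Vital path lost=not → at least one input occurs → occurs.
Track circuit 2 down [OR]: Signal drive inoperative=not, Detection branch 2 lost=occurs → at least one input occurs → occurs.
Rail signal shows false clear [OR]: Track circuit inoperative=not, Track circuit 2 down=occurs, North track relay 2 fails=not → at least one input occurs → occurs.

Yes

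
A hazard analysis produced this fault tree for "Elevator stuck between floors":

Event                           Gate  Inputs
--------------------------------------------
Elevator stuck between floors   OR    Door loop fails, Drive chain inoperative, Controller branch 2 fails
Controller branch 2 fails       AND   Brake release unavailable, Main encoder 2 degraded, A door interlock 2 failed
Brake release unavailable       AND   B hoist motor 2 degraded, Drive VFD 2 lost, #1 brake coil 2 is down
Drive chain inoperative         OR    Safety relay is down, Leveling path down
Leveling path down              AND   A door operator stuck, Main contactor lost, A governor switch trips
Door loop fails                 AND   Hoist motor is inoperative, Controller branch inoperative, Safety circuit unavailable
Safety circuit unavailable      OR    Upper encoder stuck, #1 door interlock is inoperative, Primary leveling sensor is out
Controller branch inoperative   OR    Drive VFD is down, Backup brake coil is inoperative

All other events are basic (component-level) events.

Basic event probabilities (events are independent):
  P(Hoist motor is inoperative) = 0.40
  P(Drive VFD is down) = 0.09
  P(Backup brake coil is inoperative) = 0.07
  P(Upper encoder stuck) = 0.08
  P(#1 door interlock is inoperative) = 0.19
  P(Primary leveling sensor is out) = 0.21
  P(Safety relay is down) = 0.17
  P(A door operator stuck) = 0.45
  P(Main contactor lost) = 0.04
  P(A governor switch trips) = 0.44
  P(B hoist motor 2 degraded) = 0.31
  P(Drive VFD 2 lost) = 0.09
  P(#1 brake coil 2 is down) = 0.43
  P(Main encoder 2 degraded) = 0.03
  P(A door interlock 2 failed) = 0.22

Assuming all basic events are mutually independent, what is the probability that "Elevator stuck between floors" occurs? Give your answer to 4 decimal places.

0.1975

P(Controller branch inoperative) [OR] = 1 − (1−0.09) × (1−0.07) = 0.153700
P(Safety circuit unavailable) [OR] = 1 − (1−0.08) × (1−0.19) × (1−0.21) = 0.411292
P(Door loop fails) [AND] = 0.40 × 0.153700 × 0.411292 = 0.025286
P(Leveling path down) [AND] = 0.45 × 0.04 × 0.44 = 0.007920
P(Drive chain inoperative) [OR] = 1 − (1−0.17) × (1−0.007920) = 0.176574
P(Brake release unavailable) [AND] = 0.31 × 0.09 × 0.43 = 0.011997
P(Controller branch 2 fails) [AND] = 0.011997 × 0.03 × 0.22 = 0.000079
P(Elevator stuck between floors) [OR] = 1 − (1−0.025286) × (1−0.176574) × (1−0.000079) = 0.197459
Rounded to 4 decimal places: P(Elevator stuck between floors) ≈ 0.1975.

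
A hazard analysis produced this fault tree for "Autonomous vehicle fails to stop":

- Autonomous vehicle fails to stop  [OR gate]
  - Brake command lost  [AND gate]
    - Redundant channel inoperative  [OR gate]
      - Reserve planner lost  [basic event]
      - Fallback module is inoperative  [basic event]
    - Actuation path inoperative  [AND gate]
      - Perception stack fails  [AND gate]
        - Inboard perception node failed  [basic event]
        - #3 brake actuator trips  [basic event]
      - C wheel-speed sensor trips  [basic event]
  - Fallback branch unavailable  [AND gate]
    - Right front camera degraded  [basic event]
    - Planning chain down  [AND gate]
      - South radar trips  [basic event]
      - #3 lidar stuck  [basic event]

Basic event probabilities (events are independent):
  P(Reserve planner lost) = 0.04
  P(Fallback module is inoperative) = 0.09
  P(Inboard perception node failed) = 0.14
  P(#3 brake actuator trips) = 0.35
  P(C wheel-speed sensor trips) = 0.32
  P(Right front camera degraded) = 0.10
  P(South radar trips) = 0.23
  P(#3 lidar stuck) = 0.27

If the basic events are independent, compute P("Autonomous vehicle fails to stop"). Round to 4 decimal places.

P(Redundant channel inoperative) [OR] = 1 − (1−0.04) × (1−0.09) = 0.126400
P(Perception stack fails) [AND] = 0.14 × 0.35 = 0.049000
P(Actuation path inoperative) [AND] = 0.049000 × 0.32 = 0.015680
P(Brake command lost) [AND] = 0.126400 × 0.015680 = 0.001982
P(Planning chain down) [AND] = 0.23 × 0.27 = 0.062100
P(Fallback branch unavailable) [AND] = 0.10 × 0.062100 = 0.006210
P(Autonomous vehicle fails to stop) [OR] = 1 − (1−0.001982) × (1−0.006210) = 0.008180
Rounded to 4 decimal places: P(Autonomous vehicle fails to stop) ≈ 0.0082.

0.0082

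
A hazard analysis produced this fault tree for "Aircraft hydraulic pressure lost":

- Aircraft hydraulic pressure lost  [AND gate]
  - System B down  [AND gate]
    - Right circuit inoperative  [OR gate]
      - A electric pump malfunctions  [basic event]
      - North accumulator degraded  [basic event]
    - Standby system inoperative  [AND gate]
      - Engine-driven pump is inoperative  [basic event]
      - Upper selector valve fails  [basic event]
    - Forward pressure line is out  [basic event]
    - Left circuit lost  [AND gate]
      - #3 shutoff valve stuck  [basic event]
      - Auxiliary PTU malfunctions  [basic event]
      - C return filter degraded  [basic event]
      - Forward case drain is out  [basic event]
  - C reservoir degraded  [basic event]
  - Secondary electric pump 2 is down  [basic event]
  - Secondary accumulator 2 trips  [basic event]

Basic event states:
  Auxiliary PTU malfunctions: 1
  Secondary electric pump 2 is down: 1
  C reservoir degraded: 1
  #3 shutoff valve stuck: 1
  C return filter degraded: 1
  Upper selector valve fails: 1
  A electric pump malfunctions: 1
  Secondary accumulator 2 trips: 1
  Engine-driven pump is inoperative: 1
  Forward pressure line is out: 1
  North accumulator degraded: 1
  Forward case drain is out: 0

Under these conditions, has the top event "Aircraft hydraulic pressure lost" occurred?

Right circuit inoperative [OR]: A electric pump malfunctions=occurs, North accumulator degraded=occurs → at least one input occurs → occurs.
Standby system inoperative [AND]: Engine-driven pump is inoperative=occurs, Upper selector valve fails=occurs → all inputs occur → occurs.
Left circuit lost [AND]: #3 shutoff valve stuck=occurs, Auxiliary PTU malfunctions=occurs, C return filter degraded=occurs, Forward case drain is out=not → not all inputs occur → does not occur.
System B down [AND]: Right circuit inoperative=occurs, Standby system inoperative=occurs, Forward pressure line is out=occurs, Left circuit lost=not → not all inputs occur → does not occur.
Aircraft hydraulic pressure lost [AND]: System B down=not, C reservoir degraded=occurs, Secondary electric pump 2 is down=occurs, Secondary accumulator 2 trips=occurs → not all inputs occur → does not occur.

No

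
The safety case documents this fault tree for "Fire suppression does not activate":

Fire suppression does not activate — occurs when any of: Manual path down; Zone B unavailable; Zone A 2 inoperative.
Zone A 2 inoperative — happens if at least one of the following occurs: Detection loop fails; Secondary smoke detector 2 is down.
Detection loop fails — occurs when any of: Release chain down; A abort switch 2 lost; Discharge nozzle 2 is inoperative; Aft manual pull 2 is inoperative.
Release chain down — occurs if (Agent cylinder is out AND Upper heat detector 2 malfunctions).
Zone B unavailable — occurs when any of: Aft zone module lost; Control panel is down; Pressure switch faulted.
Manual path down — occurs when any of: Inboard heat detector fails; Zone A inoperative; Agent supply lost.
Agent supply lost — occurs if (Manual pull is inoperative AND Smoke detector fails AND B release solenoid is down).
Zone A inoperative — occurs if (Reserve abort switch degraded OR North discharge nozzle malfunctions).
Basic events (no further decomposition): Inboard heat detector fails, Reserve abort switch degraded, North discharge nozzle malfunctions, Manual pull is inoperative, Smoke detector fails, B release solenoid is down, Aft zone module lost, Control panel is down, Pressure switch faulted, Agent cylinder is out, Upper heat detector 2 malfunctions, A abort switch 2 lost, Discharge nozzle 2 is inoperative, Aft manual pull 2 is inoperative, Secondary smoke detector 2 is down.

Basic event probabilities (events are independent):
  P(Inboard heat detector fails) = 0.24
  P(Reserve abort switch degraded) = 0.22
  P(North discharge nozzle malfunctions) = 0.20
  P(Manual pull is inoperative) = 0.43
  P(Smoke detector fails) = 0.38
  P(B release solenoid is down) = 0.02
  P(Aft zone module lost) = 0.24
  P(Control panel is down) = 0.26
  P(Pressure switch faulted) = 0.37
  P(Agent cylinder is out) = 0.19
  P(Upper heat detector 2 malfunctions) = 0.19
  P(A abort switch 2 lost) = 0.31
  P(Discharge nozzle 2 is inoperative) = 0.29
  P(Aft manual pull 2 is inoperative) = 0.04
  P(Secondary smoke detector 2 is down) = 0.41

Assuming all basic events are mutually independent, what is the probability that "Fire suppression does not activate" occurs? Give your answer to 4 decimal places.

0.9552

P(Zone A inoperative) [OR] = 1 − (1−0.22) × (1−0.20) = 0.376000
P(Agent supply lost) [AND] = 0.43 × 0.38 × 0.02 = 0.003268
P(Manual path down) [OR] = 1 − (1−0.24) × (1−0.376000) × (1−0.003268) = 0.527310
P(Zone B unavailable) [OR] = 1 − (1−0.24) × (1−0.26) × (1−0.37) = 0.645688
P(Release chain down) [AND] = 0.19 × 0.19 = 0.036100
P(Detection loop fails) [OR] = 1 − (1−0.036100) × (1−0.31) × (1−0.29) × (1−0.04) = 0.546674
P(Zone A 2 inoperative) [OR] = 1 − (1−0.546674) × (1−0.41) = 0.732538
P(Fire suppression does not activate) [OR] = 1 − (1−0.527310) × (1−0.645688) × (1−0.732538) = 0.955206
Rounded to 4 decimal places: P(Fire suppression does not activate) ≈ 0.9552.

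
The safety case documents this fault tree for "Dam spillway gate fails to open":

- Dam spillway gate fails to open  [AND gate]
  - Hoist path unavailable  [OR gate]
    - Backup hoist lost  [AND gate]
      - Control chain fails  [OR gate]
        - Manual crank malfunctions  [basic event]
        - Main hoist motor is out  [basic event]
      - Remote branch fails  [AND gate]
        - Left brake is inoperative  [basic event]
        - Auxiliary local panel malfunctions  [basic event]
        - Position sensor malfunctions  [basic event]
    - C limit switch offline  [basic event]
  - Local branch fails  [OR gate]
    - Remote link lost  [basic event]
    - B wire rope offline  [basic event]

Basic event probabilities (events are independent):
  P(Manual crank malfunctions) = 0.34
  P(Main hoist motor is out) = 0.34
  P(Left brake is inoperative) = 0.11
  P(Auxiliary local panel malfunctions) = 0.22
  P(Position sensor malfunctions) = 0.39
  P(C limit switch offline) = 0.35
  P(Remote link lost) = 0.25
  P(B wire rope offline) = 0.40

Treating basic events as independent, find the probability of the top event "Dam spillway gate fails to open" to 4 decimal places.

0.1944

P(Control chain fails) [OR] = 1 − (1−0.34) × (1−0.34) = 0.564400
P(Remote branch fails) [AND] = 0.11 × 0.22 × 0.39 = 0.009438
P(Backup hoist lost) [AND] = 0.564400 × 0.009438 = 0.005327
P(Hoist path unavailable) [OR] = 1 − (1−0.005327) × (1−0.35) = 0.353463
P(Local branch fails) [OR] = 1 − (1−0.25) × (1−0.40) = 0.550000
P(Dam spillway gate fails to open) [AND] = 0.353463 × 0.550000 = 0.194405
Rounded to 4 decimal places: P(Dam spillway gate fails to open) ≈ 0.1944.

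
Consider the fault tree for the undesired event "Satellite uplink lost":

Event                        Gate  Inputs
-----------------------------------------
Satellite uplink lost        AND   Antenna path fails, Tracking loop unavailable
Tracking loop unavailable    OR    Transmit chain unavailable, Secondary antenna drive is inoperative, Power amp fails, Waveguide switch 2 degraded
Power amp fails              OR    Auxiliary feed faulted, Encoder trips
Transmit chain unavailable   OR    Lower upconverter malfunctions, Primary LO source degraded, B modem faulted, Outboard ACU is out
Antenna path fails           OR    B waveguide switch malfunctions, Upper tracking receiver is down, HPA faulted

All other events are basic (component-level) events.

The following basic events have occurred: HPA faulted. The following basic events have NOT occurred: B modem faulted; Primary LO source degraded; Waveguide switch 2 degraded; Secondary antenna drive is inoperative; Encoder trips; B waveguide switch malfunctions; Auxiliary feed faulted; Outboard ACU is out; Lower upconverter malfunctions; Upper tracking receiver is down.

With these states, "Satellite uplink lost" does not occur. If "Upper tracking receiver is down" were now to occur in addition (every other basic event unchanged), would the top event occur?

Counterfactual: set "Upper tracking receiver is down" to occurred.
Antenna path fails [OR]: B waveguide switch malfunctions=not, Upper tracking receiver is down=occurs, HPA faulted=occurs → at least one input occurs → occurs.
Transmit chain unavailable [OR]: Lower upconverter malfunctions=not, Primary LO source degraded=not, B modem faulted=not, Outboard ACU is out=not → no input occurs → does not occur.
Power amp fails [OR]: Auxiliary feed faulted=not, Encoder trips=not → no input occurs → does not occur.
Tracking loop unavailable [OR]: Transmit chain unavailable=not, Secondary antenna drive is inoperative=not, Power amp fails=not, Waveguide switch 2 degraded=not → no input occurs → does not occur.
Satellite uplink lost [AND]: Antenna path fails=occurs, Tracking loop unavailable=not → not all inputs occur → does not occur.

No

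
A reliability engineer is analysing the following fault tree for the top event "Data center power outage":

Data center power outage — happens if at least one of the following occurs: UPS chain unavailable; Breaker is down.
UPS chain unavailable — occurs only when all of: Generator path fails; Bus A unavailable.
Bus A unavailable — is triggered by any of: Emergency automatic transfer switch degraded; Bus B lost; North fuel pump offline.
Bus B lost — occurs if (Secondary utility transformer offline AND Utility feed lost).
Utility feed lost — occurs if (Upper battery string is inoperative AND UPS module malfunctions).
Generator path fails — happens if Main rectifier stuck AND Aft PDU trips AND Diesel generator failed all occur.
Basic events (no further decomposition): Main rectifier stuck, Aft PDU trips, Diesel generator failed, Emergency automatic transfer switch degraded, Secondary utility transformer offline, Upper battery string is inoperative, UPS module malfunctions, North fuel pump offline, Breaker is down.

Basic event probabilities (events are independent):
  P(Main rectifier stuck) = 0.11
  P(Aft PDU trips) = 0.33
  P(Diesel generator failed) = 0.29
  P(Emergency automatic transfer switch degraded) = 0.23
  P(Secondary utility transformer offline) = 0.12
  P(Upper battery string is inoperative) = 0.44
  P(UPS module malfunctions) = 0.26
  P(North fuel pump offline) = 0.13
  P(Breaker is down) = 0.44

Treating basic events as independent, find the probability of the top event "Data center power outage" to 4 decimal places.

0.4420

P(Generator path fails) [AND] = 0.11 × 0.33 × 0.29 = 0.010527
P(Utility feed lost) [AND] = 0.44 × 0.26 = 0.114400
P(Bus B lost) [AND] = 0.12 × 0.114400 = 0.013728
P(Bus A unavailable) [OR] = 1 − (1−0.23) × (1−0.013728) × (1−0.13) = 0.339296
P(UPS chain unavailable) [AND] = 0.010527 × 0.339296 = 0.003572
P(Data center power outage) [OR] = 1 − (1−0.003572) × (1−0.44) = 0.442000
Rounded to 4 decimal places: P(Data center power outage) ≈ 0.4420.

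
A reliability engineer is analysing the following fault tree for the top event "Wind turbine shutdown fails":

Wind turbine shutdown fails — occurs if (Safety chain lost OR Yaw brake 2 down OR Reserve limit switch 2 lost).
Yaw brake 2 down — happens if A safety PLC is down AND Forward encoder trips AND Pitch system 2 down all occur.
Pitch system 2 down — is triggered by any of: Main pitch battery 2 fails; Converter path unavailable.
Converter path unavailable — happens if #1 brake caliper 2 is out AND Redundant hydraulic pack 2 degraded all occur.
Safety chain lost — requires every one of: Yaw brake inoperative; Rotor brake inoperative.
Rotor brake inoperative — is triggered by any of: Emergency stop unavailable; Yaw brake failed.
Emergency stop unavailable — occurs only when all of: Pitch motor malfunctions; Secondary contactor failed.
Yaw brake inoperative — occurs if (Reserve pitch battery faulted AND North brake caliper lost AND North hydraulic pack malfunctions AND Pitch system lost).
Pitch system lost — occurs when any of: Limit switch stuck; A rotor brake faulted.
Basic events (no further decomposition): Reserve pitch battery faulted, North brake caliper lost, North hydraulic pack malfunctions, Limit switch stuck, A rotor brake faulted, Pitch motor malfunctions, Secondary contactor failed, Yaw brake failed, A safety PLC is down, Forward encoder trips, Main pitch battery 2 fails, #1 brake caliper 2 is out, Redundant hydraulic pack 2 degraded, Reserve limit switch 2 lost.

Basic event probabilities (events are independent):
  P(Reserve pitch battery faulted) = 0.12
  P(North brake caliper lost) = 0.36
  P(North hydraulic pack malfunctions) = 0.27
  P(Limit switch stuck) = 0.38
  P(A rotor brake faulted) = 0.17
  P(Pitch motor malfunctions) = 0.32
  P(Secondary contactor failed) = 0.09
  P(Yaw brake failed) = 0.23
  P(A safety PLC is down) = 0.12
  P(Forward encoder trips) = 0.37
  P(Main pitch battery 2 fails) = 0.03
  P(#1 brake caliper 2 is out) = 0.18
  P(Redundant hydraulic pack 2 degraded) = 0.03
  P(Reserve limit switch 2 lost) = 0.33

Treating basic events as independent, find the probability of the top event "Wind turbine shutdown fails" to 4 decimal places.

0.3320

P(Pitch system lost) [OR] = 1 − (1−0.38) × (1−0.17) = 0.485400
P(Yaw brake inoperative) [AND] = 0.12 × 0.36 × 0.27 × 0.485400 = 0.005662
P(Emergency stop unavailable) [AND] = 0.32 × 0.09 = 0.028800
P(Rotor brake inoperative) [OR] = 1 − (1−0.028800) × (1−0.23) = 0.252176
P(Safety chain lost) [AND] = 0.005662 × 0.252176 = 0.001428
P(Converter path unavailable) [AND] = 0.18 × 0.03 = 0.005400
P(Pitch system 2 down) [OR] = 1 − (1−0.03) × (1−0.005400) = 0.035238
P(Yaw brake 2 down) [AND] = 0.12 × 0.37 × 0.035238 = 0.001565
P(Wind turbine shutdown fails) [OR] = 1 − (1−0.001428) × (1−0.001565) × (1−0.33) = 0.332004
Rounded to 4 decimal places: P(Wind turbine shutdown fails) ≈ 0.3320.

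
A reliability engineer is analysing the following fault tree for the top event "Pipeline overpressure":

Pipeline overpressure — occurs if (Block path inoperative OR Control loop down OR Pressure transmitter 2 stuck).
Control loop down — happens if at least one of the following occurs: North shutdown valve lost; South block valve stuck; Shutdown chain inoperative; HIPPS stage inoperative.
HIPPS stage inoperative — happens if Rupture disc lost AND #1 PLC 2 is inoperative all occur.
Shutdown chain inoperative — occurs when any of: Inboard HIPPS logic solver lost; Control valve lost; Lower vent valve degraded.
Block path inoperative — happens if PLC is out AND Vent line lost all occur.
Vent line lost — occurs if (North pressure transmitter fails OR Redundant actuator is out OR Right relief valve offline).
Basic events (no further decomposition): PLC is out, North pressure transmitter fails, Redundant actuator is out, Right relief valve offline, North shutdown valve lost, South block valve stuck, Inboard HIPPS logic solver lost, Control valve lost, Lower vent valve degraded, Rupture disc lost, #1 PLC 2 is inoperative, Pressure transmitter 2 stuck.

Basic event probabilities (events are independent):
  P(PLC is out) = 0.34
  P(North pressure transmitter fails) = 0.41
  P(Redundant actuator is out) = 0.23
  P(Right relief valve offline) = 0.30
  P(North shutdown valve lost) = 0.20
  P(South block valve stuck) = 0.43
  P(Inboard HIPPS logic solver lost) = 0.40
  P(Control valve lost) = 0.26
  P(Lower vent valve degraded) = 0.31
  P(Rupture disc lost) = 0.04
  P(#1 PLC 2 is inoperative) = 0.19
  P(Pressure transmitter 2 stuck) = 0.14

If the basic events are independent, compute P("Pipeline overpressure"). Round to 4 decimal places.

P(Vent line lost) [OR] = 1 − (1−0.41) × (1−0.23) × (1−0.30) = 0.681990
P(Block path inoperative) [AND] = 0.34 × 0.681990 = 0.231877
P(Shutdown chain inoperative) [OR] = 1 − (1−0.40) × (1−0.26) × (1−0.31) = 0.693640
P(HIPPS stage inoperative) [AND] = 0.04 × 0.19 = 0.007600
P(Control loop down) [OR] = 1 − (1−0.20) × (1−0.43) × (1−0.693640) × (1−0.007600) = 0.861362
P(Pipeline overpressure) [OR] = 1 − (1−0.231877) × (1−0.861362) × (1−0.14) = 0.908418
Rounded to 4 decimal places: P(Pipeline overpressure) ≈ 0.9084.

0.9084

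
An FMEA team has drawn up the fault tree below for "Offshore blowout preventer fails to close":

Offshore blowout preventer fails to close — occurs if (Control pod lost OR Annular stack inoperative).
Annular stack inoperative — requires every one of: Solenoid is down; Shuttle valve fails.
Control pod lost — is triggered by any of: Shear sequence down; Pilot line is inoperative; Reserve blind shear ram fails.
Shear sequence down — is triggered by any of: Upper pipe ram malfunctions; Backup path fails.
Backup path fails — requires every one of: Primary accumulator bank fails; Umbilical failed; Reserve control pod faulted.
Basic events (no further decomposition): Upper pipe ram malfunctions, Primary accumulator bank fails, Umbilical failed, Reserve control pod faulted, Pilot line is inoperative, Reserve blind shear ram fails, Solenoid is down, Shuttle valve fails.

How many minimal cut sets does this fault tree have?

5

Backup path fails [AND]: one cut set from each child combined → 1 × 1 × 1 = 1 cut set(s).
Shear sequence down [OR]: union of children's cut sets → 2 cut set(s).
Control pod lost [OR]: union of children's cut sets → 4 cut set(s).
Annular stack inoperative [AND]: one cut set from each child combined → 1 × 1 = 1 cut set(s).
Offshore blowout preventer fails to close [OR]: union of children's cut sets → 5 cut set(s).
Minimal cut sets: {Upper pipe ram malfunctions}; {Primary accumulator bank fails, Reserve control pod faulted, Umbilical failed}; {Pilot line is inoperative}; {Reserve blind shear ram fails}; {Shuttle valve fails, Solenoid is down}.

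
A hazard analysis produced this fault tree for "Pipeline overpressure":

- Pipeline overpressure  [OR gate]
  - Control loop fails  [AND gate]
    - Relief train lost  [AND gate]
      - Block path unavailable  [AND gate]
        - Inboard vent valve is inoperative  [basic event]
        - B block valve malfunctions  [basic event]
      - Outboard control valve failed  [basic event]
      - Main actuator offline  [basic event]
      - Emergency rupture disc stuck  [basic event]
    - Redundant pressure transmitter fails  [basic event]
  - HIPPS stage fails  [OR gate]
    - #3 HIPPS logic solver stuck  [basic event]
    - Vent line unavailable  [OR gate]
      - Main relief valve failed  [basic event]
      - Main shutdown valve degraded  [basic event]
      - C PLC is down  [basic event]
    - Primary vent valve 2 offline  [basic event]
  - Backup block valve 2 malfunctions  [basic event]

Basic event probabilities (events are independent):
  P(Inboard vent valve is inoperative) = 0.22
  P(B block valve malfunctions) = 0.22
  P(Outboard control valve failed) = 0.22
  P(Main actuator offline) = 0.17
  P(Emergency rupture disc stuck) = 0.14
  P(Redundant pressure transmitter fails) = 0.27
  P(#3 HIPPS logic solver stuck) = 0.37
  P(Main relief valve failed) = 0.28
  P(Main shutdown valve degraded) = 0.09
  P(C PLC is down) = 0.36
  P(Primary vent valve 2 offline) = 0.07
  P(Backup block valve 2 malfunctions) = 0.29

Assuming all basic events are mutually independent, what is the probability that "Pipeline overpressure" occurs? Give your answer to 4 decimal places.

0.8256

P(Block path unavailable) [AND] = 0.22 × 0.22 = 0.048400
P(Relief train lost) [AND] = 0.048400 × 0.22 × 0.17 × 0.14 = 0.000253
P(Control loop fails) [AND] = 0.000253 × 0.27 = 0.000068
P(Vent line unavailable) [OR] = 1 − (1−0.28) × (1−0.09) × (1−0.36) = 0.580672
P(HIPPS stage fails) [OR] = 1 − (1−0.37) × (1−0.580672) × (1−0.07) = 0.754316
P(Pipeline overpressure) [OR] = 1 − (1−0.000068) × (1−0.754316) × (1−0.29) = 0.825576
Rounded to 4 decimal places: P(Pipeline overpressure) ≈ 0.8256.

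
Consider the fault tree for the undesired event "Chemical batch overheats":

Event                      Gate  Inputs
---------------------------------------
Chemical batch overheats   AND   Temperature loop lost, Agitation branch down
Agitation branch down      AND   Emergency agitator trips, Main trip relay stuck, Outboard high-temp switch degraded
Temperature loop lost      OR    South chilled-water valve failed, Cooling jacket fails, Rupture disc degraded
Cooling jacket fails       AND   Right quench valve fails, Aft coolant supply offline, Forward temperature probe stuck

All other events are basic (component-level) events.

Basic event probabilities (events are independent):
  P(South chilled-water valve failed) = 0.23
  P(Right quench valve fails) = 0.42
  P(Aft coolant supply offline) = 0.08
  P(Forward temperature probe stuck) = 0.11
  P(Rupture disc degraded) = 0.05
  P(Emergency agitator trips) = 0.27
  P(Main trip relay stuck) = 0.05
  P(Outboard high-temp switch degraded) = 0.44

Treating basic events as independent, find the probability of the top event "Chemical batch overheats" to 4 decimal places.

P(Cooling jacket fails) [AND] = 0.42 × 0.08 × 0.11 = 0.003696
P(Temperature loop lost) [OR] = 1 − (1−0.23) × (1−0.003696) × (1−0.05) = 0.271204
P(Agitation branch down) [AND] = 0.27 × 0.05 × 0.44 = 0.005940
P(Chemical batch overheats) [AND] = 0.271204 × 0.005940 = 0.001611
Rounded to 4 decimal places: P(Chemical batch overheats) ≈ 0.0016.

0.0016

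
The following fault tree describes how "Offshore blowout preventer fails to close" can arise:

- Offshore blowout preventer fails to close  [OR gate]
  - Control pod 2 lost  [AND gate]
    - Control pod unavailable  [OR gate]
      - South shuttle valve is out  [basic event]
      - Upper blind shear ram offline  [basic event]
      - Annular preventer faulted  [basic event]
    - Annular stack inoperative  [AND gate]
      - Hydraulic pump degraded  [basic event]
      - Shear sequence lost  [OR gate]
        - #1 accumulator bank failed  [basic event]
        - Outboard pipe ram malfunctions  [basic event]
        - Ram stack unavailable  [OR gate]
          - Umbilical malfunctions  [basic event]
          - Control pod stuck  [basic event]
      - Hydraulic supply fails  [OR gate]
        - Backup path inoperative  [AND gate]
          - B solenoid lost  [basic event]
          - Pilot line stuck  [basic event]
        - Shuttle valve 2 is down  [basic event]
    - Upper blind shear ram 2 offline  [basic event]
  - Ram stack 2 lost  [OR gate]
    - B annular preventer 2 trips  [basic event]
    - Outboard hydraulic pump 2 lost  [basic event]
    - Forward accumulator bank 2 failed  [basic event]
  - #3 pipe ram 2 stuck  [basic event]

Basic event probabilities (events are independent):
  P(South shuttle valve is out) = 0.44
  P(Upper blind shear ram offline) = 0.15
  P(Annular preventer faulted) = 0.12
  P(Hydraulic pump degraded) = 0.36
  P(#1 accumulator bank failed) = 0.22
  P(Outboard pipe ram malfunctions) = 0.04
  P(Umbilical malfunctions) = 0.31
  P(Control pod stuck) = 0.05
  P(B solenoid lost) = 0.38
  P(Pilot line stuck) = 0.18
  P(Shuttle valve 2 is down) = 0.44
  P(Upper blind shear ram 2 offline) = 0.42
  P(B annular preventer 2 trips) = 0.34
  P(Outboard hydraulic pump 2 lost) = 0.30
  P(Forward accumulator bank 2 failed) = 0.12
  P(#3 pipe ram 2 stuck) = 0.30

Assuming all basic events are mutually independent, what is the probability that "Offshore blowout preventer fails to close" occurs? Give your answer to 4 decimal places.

0.7215

P(Control pod unavailable) [OR] = 1 − (1−0.44) × (1−0.15) × (1−0.12) = 0.581120
P(Ram stack unavailable) [OR] = 1 − (1−0.31) × (1−0.05) = 0.344500
P(Shear sequence lost) [OR] = 1 − (1−0.22) × (1−0.04) × (1−0.344500) = 0.509162
P(Backup path inoperative) [AND] = 0.38 × 0.18 = 0.068400
P(Hydraulic supply fails) [OR] = 1 − (1−0.068400) × (1−0.44) = 0.478304
P(Annular stack inoperative) [AND] = 0.36 × 0.509162 × 0.478304 = 0.087672
P(Control pod 2 lost) [AND] = 0.581120 × 0.087672 × 0.42 = 0.021398
P(Ram stack 2 lost) [OR] = 1 − (1−0.34) × (1−0.30) × (1−0.12) = 0.593440
P(Offshore blowout preventer fails to close) [OR] = 1 − (1−0.021398) × (1−0.593440) × (1−0.30) = 0.721498
Rounded to 4 decimal places: P(Offshore blowout preventer fails to close) ≈ 0.7215.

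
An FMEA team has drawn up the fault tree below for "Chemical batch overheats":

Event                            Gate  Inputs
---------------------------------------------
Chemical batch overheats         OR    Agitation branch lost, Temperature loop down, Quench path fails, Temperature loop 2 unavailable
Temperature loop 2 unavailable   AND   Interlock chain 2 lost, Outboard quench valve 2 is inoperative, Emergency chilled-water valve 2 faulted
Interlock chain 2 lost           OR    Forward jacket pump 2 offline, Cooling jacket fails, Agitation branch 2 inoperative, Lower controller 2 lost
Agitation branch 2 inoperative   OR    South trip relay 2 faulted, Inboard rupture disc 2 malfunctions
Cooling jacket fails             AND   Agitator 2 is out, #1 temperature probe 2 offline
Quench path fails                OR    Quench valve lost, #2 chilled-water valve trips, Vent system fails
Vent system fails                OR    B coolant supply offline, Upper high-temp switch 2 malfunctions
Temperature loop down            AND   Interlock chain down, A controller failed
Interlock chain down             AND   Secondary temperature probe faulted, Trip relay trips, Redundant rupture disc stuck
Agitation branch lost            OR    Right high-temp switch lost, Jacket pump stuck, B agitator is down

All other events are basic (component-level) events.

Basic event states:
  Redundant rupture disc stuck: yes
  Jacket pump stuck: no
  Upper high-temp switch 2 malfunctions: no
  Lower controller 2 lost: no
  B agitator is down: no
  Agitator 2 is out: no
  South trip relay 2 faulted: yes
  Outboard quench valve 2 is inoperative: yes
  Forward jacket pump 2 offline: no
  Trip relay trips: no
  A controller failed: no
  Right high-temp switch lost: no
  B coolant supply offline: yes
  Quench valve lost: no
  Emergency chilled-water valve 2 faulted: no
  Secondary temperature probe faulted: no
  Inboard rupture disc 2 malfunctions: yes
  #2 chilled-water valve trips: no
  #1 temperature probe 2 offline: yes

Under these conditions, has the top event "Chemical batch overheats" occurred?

Yes

Agitation branch lost [OR]: Right high-temp switch lost=not, Jacket pump stuck=not, B agitator is down=not → no input occurs → does not occur.
Interlock chain down [AND]: Secondary temperature probe faulted=not, Trip relay trips=not, Redundant rupture disc stuck=occurs → not all inputs occur → does not occur.
Temperature loop down [AND]: Interlock chain down=not, A controller failed=not → not all inputs occur → does not occur.
Vent system fails [OR]: B coolant supply offline=occurs, Upper high-temp switch 2 malfunctions=not → at least one input occurs → occurs.
Quench path fails [OR]: Quench valve lost=not, #2 chilled-water valve trips=not, Vent system fails=occurs → at least one input occurs → occurs.
Cooling jacket fails [AND]: Agitator 2 is out=not, #1 temperature probe 2 offline=occurs → not all inputs occur → does not occur.
Agitation branch 2 inoperative [OR]: South trip relay 2 faulted=occurs, Inboard rupture disc 2 malfunctions=occurs → at least one input occurs → occurs.
Interlock chain 2 lost [OR]: Forward jacket pump 2 offline=not, Cooling jacket fails=not, Agitation branch 2 inoperative=occurs, Lower controller 2 lost=not → at least one input occurs → occurs.
Temperature loop 2 unavailable [AND]: Interlock chain 2 lost=occurs, Outboard quench valve 2 is inoperative=occurs, Emergency chilled-water valve 2 faulted=not → not all inputs occur → does not occur.
Chemical batch overheats [OR]: Agitation branch lost=not, Temperature loop down=not, Quench path fails=occurs, Temperature loop 2 unavailable=not → at least one input occurs → occurs.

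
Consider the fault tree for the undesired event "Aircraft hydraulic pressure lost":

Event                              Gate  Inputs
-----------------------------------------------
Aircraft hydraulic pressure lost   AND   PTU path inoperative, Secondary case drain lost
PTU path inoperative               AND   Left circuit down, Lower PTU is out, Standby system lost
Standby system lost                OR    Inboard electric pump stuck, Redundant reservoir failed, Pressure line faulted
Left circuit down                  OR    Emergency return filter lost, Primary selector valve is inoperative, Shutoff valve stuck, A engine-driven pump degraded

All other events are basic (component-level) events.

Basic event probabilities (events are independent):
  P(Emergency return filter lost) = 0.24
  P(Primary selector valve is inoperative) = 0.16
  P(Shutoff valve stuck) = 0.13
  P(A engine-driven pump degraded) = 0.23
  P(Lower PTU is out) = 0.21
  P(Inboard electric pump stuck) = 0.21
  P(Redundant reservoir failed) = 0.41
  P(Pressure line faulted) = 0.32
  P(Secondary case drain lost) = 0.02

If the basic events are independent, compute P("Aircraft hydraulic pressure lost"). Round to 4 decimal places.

P(Left circuit down) [OR] = 1 − (1−0.24) × (1−0.16) × (1−0.13) × (1−0.23) = 0.572336
P(Standby system lost) [OR] = 1 − (1−0.21) × (1−0.41) × (1−0.32) = 0.683052
P(PTU path inoperative) [AND] = 0.572336 × 0.21 × 0.683052 = 0.082096
P(Aircraft hydraulic pressure lost) [AND] = 0.082096 × 0.02 = 0.001642
Rounded to 4 decimal places: P(Aircraft hydraulic pressure lost) ≈ 0.0016.

0.0016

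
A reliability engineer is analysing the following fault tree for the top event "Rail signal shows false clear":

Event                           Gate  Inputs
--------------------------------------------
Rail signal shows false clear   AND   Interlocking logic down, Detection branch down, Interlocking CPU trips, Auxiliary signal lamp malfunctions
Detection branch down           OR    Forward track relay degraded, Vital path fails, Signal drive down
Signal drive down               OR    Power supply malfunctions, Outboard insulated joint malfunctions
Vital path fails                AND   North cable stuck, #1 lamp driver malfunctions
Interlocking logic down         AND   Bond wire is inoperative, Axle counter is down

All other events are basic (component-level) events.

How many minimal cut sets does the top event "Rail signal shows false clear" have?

4

Interlocking logic down [AND]: one cut set from each child combined → 1 × 1 = 1 cut set(s).
Vital path fails [AND]: one cut set from each child combined → 1 × 1 = 1 cut set(s).
Signal drive down [OR]: union of children's cut sets → 2 cut set(s).
Detection branch down [OR]: union of children's cut sets → 4 cut set(s).
Rail signal shows false clear [AND]: one cut set from each child combined → 1 × 4 × 1 × 1 = 4 cut set(s).
Minimal cut sets: {Auxiliary signal lamp malfunctions, Axle counter is down, Bond wire is inoperative, Forward track relay degraded, Interlocking CPU trips}; {#1 lamp driver malfunctions, Auxiliary signal lamp malfunctions, Axle counter is down, Bond wire is inoperative, Interlocking CPU trips, North cable stuck}; {Auxiliary signal lamp malfunctions, Axle counter is down, Bond wire is inoperative, Interlocking CPU trips, Power supply malfunctions}; {Auxiliary signal lamp malfunctions, Axle counter is down, Bond wire is inoperative, Interlocking CPU trips, Outboard insulated joint malfunctions}.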